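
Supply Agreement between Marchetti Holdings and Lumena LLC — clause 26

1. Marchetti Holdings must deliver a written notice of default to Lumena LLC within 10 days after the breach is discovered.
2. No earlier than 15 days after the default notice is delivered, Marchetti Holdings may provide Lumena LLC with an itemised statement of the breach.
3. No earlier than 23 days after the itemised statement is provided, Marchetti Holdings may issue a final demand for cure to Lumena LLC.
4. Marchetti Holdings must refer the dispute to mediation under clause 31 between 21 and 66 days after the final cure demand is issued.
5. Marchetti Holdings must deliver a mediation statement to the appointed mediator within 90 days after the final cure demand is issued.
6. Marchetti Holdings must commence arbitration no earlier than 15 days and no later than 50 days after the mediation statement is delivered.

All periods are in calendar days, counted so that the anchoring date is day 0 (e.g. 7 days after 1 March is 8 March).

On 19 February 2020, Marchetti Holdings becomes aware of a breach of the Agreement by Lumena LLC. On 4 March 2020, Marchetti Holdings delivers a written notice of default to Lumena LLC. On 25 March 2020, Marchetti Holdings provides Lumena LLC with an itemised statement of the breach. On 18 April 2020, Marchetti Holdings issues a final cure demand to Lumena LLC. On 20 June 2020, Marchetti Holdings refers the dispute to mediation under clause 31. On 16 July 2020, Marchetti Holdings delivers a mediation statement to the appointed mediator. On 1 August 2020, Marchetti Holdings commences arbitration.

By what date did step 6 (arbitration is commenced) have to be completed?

Step 6 runs from 16 July 2020, when the mediation statement is delivered. The window is 15–50 days after 16 July 2020; it closes on 4 September 2020.

4 September 2020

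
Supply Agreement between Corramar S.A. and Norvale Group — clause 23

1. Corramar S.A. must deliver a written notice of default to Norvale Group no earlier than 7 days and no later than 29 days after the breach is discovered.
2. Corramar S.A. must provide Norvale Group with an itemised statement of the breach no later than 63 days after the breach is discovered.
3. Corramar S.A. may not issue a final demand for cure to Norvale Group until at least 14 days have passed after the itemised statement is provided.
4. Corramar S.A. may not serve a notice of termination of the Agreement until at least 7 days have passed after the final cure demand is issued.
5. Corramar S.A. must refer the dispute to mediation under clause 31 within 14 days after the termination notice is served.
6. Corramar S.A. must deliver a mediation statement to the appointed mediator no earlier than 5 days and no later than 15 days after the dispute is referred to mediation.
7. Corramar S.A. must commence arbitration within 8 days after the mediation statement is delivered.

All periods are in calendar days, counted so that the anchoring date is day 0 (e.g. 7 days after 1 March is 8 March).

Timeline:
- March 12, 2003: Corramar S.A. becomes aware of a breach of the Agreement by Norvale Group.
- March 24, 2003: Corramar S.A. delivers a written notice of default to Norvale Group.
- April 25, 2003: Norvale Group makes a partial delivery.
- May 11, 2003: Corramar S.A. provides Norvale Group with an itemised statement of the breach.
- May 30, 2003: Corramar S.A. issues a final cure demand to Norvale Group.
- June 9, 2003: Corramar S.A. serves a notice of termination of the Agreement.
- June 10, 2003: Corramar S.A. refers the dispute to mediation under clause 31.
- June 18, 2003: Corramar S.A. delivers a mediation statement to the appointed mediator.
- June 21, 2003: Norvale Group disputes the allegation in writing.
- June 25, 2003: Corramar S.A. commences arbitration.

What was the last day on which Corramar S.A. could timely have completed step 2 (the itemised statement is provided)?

May 14, 2003

Step 2 runs from March 12, 2003, when the breach is discovered. 63 days after March 12, 2003 is May 14, 2003.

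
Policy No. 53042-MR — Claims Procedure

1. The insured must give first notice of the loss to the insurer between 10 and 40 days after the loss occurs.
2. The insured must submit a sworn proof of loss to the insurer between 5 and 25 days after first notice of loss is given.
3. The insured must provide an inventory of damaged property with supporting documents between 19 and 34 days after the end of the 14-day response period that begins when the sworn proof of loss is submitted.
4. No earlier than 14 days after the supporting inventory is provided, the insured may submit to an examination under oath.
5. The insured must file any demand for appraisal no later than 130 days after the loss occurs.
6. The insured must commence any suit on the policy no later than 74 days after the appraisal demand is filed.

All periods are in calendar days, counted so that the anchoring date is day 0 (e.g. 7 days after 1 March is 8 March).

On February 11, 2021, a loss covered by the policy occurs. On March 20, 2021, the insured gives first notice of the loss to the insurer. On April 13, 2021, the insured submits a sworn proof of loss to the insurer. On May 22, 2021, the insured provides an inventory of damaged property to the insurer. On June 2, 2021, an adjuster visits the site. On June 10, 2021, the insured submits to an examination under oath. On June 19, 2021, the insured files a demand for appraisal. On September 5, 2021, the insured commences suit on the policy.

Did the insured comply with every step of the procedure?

Step 1 — 10 and 40 days from February 11, 2021 (when the loss occurs) are February 21, 2021 and March 23, 2021 respectively; done March 20, 2021 — within the window.
Step 2 — 5 and 25 days from March 20, 2021 (when first notice of loss is given) are March 25, 2021 and April 14, 2021 respectively; April 13, 2021 falls inside that range.
Step 3 — 19 and 34 days from April 27, 2021 (end of the 14-day response period, which began when the sworn proof of loss is submitted on April 13, 2021) are May 16, 2021 and May 31, 2021 respectively; done May 22, 2021 — within the window.
Step 4 — must wait 14 days from May 22, 2021 (when the supporting inventory is provided), so not before June 5, 2021; done June 10, 2021, after the minimum wait.
Step 5 — counting 130 days from February 11, 2021 (when the loss occurs) gives a deadline of June 21, 2021; completed June 19, 2021, before the deadline.
Step 6 — counting 74 days from June 19, 2021 (when the appraisal demand is filed) gives a deadline of September 1, 2021; September 5, 2021 misses that deadline by 4 days.
No need to go further; step 6 was not satisfied.

No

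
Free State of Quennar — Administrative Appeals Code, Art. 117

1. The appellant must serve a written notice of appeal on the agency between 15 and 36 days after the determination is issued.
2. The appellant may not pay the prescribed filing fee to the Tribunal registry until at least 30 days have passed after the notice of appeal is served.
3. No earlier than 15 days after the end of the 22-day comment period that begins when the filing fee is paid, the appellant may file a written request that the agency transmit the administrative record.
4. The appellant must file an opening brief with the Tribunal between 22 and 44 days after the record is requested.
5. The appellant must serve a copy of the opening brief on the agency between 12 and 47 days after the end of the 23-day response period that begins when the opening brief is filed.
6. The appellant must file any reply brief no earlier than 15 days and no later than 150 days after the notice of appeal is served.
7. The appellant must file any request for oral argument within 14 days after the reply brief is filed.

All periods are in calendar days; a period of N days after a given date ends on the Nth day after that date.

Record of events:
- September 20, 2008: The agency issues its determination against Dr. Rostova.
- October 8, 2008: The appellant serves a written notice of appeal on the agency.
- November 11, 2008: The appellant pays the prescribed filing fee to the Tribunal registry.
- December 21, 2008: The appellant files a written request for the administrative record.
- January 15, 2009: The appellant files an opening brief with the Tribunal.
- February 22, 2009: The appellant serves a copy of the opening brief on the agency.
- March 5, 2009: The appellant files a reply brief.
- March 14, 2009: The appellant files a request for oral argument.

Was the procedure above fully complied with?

Yes

Step 1 — 15 and 36 days from September 20, 2008 (when the determination is issued) are October 5, 2008 and October 26, 2008 respectively; done October 8, 2008 — within the window.
Step 2 — must wait 30 days from October 8, 2008 (when the notice of appeal is served), so not before November 7, 2008; done November 11, 2008, after the minimum wait.
Step 3 — must wait 15 days from December 3, 2008 (end of the 22-day comment period, which began when the filing fee is paid on November 11, 2008), so not before December 18, 2008; done December 21, 2008, after the minimum wait.
Step 4 — 22 and 44 days from December 21, 2008 (when the record is requested) are January 12, 2009 and February 3, 2009 respectively; January 15, 2009 falls inside that range.
Step 5 — 12 and 47 days from February 7, 2009 (end of the 23-day response period, which began when the opening brief is filed on January 15, 2009) are February 19, 2009 and March 26, 2009 respectively; February 22, 2009 falls inside that range.
Step 6 — 15 and 150 days from October 8, 2008 (when the notice of appeal is served) are October 23, 2008 and March 7, 2009 respectively; March 5, 2009 falls inside that range.
Step 7 — counting 14 days from March 5, 2009 (when the reply brief is filed) gives a deadline of March 19, 2009; March 14, 2009 is within that limit.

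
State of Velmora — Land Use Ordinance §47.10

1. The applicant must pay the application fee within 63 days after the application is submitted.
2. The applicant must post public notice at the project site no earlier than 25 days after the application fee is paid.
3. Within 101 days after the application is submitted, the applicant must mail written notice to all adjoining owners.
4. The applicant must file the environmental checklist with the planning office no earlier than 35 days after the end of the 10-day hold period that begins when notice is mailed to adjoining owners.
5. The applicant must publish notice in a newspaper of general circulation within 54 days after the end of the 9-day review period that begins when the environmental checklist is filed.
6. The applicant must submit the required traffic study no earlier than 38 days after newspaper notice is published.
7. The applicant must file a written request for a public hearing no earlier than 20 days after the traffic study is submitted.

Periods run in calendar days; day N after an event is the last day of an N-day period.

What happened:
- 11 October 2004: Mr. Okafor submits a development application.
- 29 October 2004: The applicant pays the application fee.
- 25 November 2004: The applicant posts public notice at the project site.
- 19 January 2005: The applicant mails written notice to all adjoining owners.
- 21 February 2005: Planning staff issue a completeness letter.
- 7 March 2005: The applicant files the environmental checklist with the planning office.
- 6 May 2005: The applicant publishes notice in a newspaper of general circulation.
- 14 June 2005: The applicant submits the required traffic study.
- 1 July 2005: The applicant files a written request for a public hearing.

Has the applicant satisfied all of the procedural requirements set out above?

No

Step 1 — counting 63 days from 11 October 2004 (when the application is submitted) gives a deadline of 13 December 2004; 29 October 2004 is within that limit.
Step 2 — must wait 25 days from 29 October 2004 (when the application fee is paid), so not before 23 November 2004; done 25 November 2004 — permitted.
Step 3 — counting 101 days from 11 October 2004 (when the application is submitted) gives a deadline of 20 January 2005; completed 19 January 2005, before the deadline.
Step 4 — must wait 35 days from 29 January 2005 (end of the 10-day hold period, which began when notice is mailed to adjoining owners on 19 January 2005), so not before 5 March 2005; 7 March 2005 is on or after that date.
Step 5 — counting 54 days from 16 March 2005 (end of the 9-day review period, which began when the environmental checklist is filed on 7 March 2005) gives a deadline of 9 May 2005; 6 May 2005 is within that limit.
Step 6 — must wait 38 days from 6 May 2005 (when newspaper notice is published), so not before 13 June 2005; done 14 June 2005 — permitted.
Step 7 — must wait 20 days from 14 June 2005 (when the traffic study is submitted), so not before 4 July 2005; done 1 July 2005 — 3 days too early.
Later steps need not be reached.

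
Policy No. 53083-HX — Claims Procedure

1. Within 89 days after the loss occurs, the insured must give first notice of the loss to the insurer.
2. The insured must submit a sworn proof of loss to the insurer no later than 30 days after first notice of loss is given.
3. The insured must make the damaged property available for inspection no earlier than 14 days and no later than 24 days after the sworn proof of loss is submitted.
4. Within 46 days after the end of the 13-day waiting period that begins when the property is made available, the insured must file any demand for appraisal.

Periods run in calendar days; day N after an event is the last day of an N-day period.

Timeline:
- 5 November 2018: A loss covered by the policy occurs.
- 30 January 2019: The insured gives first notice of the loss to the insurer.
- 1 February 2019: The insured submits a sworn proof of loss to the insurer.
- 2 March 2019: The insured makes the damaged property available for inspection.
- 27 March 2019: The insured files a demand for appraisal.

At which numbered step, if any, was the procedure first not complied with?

Step 1 — counting 89 days from 5 November 2018 (when the loss occurs) gives a deadline of 2 February 2019; 30 January 2019 is within that limit.
Step 2 — counting 30 days from 30 January 2019 (when first notice of loss is given) gives a deadline of 1 March 2019; 1 February 2019 is within that limit.
Step 3 — 14 and 24 days from 1 February 2019 (when the sworn proof of loss is submitted) are 15 February 2019 and 25 February 2019 respectively; done 2 March 2019 — 5 days after the window closed.

Step 3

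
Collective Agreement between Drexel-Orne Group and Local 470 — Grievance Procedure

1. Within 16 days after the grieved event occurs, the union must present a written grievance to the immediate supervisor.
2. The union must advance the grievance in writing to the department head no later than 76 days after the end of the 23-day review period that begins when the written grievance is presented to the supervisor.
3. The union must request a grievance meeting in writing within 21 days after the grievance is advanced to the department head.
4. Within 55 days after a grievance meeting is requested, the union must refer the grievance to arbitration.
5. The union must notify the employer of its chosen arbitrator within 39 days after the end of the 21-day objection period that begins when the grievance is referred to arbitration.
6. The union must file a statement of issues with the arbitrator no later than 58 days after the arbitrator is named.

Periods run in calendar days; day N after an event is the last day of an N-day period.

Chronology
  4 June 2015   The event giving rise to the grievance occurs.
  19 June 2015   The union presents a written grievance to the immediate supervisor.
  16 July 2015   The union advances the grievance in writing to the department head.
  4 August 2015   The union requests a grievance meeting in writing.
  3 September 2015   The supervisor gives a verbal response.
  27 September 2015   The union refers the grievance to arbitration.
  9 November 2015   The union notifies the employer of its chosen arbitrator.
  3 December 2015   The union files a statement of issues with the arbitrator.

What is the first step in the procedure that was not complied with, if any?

Step 1: 16 days after 4 June 2015 (when the grieved event occurs) is 20 June 2015; completed 19 June 2015, before the deadline.
Step 2: 76 days after 12 July 2015 (end of the 23-day review period, which began when the written grievance is presented to the supervisor on 19 June 2015) is 26 September 2015; completed 16 July 2015, before the deadline.
Step 3: 21 days after 16 July 2015 (when the grievance is advanced to the department head) is 6 August 2015; done 4 August 2015 — timely.
Step 4: 55 days after 4 August 2015 (when a grievance meeting is requested) is 28 September 2015; completed 27 September 2015, before the deadline.
Step 5: 39 days after 18 October 2015 (end of the 21-day objection period, which began when the grievance is referred to arbitration on 27 September 2015) is 26 November 2015; completed 9 November 2015, before the deadline.
Step 6: 58 days after 9 November 2015 (when the arbitrator is named) is 6 January 2016; completed 3 December 2015, before the deadline.

None — every step was satisfied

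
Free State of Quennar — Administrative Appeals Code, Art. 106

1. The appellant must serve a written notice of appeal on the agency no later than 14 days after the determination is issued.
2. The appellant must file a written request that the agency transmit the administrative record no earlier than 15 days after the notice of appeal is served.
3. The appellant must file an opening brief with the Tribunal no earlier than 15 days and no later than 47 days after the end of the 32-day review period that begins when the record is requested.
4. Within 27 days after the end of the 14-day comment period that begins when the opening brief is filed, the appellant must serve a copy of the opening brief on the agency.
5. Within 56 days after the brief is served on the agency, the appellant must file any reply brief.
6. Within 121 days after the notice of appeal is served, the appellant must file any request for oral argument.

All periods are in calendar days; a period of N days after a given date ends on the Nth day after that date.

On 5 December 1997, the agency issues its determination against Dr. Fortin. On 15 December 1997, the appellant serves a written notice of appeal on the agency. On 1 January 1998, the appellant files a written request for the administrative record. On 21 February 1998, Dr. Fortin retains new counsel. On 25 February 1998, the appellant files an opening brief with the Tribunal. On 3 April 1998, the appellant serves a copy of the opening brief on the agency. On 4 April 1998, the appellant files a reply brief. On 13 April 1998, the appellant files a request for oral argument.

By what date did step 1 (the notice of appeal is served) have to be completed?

Step 1 runs from 5 December 1997, when the determination is issued. 14 days after 5 December 1997 is 19 December 1997.

19 December 1997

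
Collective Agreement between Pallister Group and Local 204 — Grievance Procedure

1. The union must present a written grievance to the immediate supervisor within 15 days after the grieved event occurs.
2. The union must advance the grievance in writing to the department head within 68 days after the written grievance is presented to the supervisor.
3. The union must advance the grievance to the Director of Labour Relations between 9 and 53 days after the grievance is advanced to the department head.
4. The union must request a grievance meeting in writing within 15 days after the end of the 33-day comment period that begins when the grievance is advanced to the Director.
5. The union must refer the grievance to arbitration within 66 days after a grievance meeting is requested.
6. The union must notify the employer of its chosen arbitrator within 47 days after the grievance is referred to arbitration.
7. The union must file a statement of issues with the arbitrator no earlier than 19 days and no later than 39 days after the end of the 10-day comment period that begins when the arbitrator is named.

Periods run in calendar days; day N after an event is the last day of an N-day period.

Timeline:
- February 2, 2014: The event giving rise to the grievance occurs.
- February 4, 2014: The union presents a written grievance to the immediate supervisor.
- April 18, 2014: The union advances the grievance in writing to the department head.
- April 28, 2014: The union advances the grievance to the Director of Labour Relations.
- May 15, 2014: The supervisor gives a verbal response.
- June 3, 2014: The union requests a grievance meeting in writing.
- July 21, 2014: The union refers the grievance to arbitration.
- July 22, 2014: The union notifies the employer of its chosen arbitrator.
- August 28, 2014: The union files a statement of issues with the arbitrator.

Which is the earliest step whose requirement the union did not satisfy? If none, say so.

(1) due by February 2, 2014 + 15 days = February 17, 2014; February 4, 2014 is within that limit.
(2) due by February 4, 2014 + 68 days = April 13, 2014; done April 18, 2014 — 5 days late.

Step 2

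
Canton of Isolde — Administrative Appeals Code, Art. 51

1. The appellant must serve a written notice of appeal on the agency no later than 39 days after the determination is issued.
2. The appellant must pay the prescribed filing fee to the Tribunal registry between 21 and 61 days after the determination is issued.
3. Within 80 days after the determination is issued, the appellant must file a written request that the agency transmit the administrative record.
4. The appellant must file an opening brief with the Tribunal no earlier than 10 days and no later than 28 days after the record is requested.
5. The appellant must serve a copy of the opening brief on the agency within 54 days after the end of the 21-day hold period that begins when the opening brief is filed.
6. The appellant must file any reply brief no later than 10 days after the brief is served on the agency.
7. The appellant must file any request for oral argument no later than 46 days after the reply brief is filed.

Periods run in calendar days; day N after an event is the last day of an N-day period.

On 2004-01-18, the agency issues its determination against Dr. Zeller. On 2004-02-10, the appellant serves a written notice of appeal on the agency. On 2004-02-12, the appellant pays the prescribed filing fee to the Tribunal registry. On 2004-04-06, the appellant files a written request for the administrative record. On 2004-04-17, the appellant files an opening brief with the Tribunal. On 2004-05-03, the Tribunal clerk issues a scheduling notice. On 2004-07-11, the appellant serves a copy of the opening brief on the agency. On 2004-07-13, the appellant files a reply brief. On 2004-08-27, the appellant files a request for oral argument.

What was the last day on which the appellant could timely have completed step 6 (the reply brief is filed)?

2004-07-21

Step 6 runs from 2004-07-11, when the brief is served on the agency. 10 days after 2004-07-11 is 2004-07-21.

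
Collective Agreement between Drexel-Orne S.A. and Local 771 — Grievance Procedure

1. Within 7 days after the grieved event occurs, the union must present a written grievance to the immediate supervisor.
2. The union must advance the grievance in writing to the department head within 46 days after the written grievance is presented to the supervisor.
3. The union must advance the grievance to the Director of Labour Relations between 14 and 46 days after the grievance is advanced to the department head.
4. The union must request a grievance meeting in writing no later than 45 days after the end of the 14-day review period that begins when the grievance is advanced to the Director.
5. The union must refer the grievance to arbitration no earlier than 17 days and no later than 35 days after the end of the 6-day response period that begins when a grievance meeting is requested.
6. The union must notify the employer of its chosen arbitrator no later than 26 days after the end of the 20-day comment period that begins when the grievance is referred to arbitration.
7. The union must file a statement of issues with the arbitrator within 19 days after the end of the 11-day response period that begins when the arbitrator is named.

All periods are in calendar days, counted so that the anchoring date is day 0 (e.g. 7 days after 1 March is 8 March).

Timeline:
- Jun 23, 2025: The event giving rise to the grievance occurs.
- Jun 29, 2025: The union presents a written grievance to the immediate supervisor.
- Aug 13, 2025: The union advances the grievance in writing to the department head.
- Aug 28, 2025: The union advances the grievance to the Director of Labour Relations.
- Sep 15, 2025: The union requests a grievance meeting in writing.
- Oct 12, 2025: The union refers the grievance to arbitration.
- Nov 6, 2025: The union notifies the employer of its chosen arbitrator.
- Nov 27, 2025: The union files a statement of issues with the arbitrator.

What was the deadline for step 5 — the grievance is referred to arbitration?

Oct 26, 2025

A grievance meeting is requested on Sep 15, 2025; the 6-day response period therefore ends Sep 21, 2025, and step 5 runs from that date. The window is 17–35 days after Sep 21, 2025; it closes on Oct 26, 2025.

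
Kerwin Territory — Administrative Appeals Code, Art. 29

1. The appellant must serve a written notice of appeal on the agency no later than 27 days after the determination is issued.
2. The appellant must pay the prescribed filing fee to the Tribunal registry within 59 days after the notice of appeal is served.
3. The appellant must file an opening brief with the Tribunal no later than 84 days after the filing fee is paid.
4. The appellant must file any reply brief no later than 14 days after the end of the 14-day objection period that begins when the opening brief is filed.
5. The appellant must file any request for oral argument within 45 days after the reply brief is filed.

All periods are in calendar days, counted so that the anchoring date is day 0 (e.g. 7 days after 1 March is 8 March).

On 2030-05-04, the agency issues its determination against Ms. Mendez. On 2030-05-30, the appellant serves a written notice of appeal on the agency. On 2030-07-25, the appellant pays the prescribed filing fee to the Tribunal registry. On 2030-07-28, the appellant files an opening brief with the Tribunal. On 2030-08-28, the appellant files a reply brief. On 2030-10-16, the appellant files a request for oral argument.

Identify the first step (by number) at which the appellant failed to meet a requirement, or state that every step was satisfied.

Step 4

Step 1: 27 days after 2030-05-04 (when the determination is issued) is 2030-05-31; 2030-05-30 is within that limit.
Step 2: 59 days after 2030-05-30 (when the notice of appeal is served) is 2030-07-28; 2030-07-25 is within that limit.
Step 3: 84 days after 2030-07-25 (when the filing fee is paid) is 2030-10-17; completed 2030-07-28, before the deadline.
Step 4: 14 days after 2030-08-11 (end of the 14-day objection period, which began when the opening brief is filed on 2030-07-28) is 2030-08-25; done 2030-08-28 — 3 days late.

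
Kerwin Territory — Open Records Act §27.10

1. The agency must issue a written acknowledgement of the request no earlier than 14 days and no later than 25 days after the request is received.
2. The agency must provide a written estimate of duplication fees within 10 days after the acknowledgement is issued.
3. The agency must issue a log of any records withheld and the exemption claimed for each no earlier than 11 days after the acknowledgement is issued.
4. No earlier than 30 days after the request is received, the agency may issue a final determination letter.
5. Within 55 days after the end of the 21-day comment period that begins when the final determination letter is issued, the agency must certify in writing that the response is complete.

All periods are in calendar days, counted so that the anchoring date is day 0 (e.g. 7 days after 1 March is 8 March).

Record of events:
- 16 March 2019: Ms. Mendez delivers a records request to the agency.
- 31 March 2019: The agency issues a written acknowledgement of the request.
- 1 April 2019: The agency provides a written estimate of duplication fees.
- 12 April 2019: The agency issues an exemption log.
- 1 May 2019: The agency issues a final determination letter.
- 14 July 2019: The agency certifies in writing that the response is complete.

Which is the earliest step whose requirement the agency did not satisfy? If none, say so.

Step 1: the window is 14–25 days after 16 March 2019 (when the request is received), so 30 March 2019 through 10 April 2019; done 31 March 2019, which is between those dates.
Step 2: 10 days after 31 March 2019 (when the acknowledgement is issued) is 10 April 2019; done 1 April 2019 — timely.
Step 3: the earliest permitted date is 11 days after 31 March 2019 (when the acknowledgement is issued), i.e. 11 April 2019; 12 April 2019 is on or after that date.
Step 4: the earliest permitted date is 30 days after 16 March 2019 (when the request is received), i.e. 15 April 2019; done 1 May 2019, after the minimum wait.
Step 5: 55 days after 22 May 2019 (end of the 21-day comment period, which began when the final determination letter is issued on 1 May 2019) is 16 July 2019; 14 July 2019 is within that limit.

None — every step was satisfied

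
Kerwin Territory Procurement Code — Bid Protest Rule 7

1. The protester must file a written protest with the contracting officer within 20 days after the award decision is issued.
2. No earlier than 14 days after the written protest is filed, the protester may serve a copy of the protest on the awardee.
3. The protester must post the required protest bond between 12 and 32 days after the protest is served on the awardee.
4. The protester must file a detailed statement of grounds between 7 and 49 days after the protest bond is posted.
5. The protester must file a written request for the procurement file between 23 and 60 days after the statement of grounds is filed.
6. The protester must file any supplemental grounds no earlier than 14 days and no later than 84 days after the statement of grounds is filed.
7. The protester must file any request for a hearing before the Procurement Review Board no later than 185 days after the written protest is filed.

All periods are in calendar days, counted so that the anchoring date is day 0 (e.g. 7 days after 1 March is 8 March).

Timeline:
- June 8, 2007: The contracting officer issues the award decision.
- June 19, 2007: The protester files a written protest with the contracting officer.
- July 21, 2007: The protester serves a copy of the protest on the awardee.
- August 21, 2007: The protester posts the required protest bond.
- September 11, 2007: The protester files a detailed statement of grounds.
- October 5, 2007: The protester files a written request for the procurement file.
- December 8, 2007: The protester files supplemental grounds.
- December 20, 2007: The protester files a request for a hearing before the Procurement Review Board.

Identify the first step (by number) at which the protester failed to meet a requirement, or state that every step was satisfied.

Step 1: 20 days after June 8, 2007 (when the award decision is issued) is June 28, 2007; June 19, 2007 is within that limit.
Step 2: the earliest permitted date is 14 days after June 19, 2007 (when the written protest is filed), i.e. July 3, 2007; July 21, 2007 is on or after that date.
Step 3: the window is 12–32 days after July 21, 2007 (when the protest is served on the awardee), so August 2, 2007 through August 22, 2007; done August 21, 2007 — within the window.
Step 4: the window is 7–49 days after August 21, 2007 (when the protest bond is posted), so August 28, 2007 through October 9, 2007; done September 11, 2007, which is between those dates.
Step 5: the window is 23–60 days after September 11, 2007 (when the statement of grounds is filed), so October 4, 2007 through November 10, 2007; October 5, 2007 falls inside that range.
Step 6: the window is 14–84 days after September 11, 2007 (when the statement of grounds is filed), so September 25, 2007 through December 4, 2007; December 8, 2007 is 4 days past the end of the window.

Step 6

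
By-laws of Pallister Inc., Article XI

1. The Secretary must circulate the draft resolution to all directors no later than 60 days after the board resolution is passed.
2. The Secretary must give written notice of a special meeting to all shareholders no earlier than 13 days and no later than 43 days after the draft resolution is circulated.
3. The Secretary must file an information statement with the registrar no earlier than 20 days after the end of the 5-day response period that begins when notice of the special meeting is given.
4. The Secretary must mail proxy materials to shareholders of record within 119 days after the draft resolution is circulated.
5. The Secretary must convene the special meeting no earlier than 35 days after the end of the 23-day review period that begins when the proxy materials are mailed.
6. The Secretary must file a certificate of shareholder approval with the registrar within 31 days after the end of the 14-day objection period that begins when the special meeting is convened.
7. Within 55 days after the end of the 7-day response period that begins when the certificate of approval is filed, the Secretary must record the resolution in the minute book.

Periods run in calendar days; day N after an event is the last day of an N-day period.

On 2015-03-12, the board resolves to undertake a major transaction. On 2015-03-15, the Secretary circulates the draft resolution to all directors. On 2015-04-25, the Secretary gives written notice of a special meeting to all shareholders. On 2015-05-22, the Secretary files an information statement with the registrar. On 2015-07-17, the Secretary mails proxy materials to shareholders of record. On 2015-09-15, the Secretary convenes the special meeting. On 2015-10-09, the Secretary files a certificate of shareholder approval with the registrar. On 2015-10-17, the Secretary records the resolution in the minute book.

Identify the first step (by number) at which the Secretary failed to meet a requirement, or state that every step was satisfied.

Step 1: 60 days after 2015-03-12 (when the board resolution is passed) is 2015-05-11; done 2015-03-15 — timely.
Step 2: the window is 13–43 days after 2015-03-15 (when the draft resolution is circulated), so 2015-03-28 through 2015-04-27; 2015-04-25 falls inside that range.
Step 3: the earliest permitted date is 20 days after 2015-04-30 (end of the 5-day response period, which began when notice of the special meeting is given on 2015-04-25), i.e. 2015-05-20; done 2015-05-22 — permitted.
Step 4: 119 days after 2015-03-15 (when the draft resolution is circulated) is 2015-07-12; 2015-07-17 misses that deadline by 5 days.

Step 4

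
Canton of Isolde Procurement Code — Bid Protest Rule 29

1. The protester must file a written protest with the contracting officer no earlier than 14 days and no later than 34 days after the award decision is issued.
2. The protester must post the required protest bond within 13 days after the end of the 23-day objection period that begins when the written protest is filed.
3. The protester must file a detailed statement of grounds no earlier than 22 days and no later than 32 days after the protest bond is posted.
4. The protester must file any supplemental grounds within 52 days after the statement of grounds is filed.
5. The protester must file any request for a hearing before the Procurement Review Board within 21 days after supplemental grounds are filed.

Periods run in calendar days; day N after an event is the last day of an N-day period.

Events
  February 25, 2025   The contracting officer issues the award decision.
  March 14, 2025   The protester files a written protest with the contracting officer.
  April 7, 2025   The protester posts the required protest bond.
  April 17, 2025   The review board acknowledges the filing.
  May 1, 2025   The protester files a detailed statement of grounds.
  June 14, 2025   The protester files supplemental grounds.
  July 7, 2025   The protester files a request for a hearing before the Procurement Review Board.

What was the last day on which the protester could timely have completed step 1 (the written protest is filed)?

Step 1 runs from February 25, 2025, when the award decision is issued. The window is 14–34 days after February 25, 2025; it closes on March 31, 2025.

March 31, 2025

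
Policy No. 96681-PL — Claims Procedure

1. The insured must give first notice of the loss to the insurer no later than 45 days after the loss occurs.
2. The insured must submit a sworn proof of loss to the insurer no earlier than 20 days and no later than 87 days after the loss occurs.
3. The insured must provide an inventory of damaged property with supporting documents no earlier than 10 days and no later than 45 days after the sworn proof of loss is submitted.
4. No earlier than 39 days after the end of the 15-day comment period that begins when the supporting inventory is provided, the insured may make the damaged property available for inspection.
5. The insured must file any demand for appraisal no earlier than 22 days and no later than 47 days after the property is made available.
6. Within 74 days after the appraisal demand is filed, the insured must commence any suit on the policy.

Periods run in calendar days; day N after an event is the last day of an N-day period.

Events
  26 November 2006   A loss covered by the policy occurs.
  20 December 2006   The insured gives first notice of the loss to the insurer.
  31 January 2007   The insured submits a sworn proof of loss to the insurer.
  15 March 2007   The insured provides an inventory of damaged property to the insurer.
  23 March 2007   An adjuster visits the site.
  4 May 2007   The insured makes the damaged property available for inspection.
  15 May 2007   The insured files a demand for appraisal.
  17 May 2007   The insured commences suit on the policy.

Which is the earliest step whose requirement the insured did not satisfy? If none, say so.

Step 1: 45 days after 26 November 2006 (when the loss occurs) is 10 January 2007; completed 20 December 2006, before the deadline.
Step 2: the window is 20–87 days after 26 November 2006 (when the loss occurs), so 16 December 2006 through 21 February 2007; done 31 January 2007, which is between those dates.
Step 3: the window is 10–45 days after 31 January 2007 (when the sworn proof of loss is submitted), so 10 February 2007 through 17 March 2007; done 15 March 2007 — within the window.
Step 4: the earliest permitted date is 39 days after 30 March 2007 (end of the 15-day comment period, which began when the supporting inventory is provided on 15 March 2007), i.e. 8 May 2007; acted on 4 May 2007, 4 days prematurely.
The procedure was therefore not followed at step 4.

Step 4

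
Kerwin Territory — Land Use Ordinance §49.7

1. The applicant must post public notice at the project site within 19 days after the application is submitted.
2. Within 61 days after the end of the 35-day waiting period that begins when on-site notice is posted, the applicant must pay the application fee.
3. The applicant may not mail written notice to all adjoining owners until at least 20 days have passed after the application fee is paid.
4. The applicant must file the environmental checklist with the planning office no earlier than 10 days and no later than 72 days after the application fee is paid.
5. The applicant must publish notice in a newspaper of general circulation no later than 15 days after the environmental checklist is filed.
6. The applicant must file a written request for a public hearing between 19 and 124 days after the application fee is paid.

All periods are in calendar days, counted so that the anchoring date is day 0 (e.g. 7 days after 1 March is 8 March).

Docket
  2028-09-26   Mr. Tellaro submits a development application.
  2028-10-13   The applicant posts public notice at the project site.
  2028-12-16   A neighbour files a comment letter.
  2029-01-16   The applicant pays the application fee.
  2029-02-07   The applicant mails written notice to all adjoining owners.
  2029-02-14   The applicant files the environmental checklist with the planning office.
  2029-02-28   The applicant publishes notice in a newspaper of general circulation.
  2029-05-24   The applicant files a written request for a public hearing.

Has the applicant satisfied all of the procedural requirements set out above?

(1) due by 2028-09-26 + 19 days = 2028-10-15; 2028-10-13 is within that limit.
(2) due by 2028-11-17 + 61 days = 2029-01-17; completed 2029-01-16, before the deadline.
(3) permitted from 2029-01-16 + 20 days = 2029-02-05 onward; 2029-02-07 is on or after that date.
(4) the permitted window runs from 2029-01-16 + 10 = 2029-01-26 to 2029-01-16 + 72 = 2029-03-29; 2029-02-14 falls inside that range.
(5) due by 2029-02-14 + 15 days = 2029-03-01; done 2029-02-28 — timely.
(6) the permitted window runs from 2029-01-16 + 19 = 2029-02-04 to 2029-01-16 + 124 = 2029-05-20; done 2029-05-24 — 4 days after the window closed.

No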